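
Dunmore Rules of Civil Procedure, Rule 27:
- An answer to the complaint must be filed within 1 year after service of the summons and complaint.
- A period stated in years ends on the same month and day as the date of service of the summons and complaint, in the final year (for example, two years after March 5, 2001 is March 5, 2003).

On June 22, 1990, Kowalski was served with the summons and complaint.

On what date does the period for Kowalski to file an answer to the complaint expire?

June 22, 1991

1 year after June 22, 1990 is June 22, 1991.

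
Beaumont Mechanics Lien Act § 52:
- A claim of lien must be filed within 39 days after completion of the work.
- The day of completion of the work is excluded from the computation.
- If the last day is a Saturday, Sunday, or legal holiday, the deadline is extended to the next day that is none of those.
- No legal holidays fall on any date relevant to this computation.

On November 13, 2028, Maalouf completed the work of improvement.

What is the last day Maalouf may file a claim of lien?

December 22, 2028

39 days after November 13, 2028 is December 22, 2028.
December 22, 2028 is a Friday and not a legal holiday, so no extension applies.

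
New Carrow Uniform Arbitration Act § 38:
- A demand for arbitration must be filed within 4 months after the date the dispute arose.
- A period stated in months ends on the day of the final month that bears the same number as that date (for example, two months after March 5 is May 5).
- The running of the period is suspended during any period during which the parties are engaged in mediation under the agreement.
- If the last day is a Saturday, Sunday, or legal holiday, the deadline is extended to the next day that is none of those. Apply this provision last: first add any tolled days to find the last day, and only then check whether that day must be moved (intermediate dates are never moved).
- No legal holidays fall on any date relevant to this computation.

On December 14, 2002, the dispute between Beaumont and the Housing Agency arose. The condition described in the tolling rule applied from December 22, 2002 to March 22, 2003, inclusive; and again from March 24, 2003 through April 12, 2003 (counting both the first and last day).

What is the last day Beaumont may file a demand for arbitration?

August 4, 2003

4 months after December 14, 2002 is April 14, 2003.
From December 22, 2002 through March 22, 2003 inclusive is 91 days; tolling adds 91 days: April 14, 2003 + 91 days = July 14, 2003.
From March 24, 2003 through April 12, 2003 inclusive is 20 days; tolling adds 20 days: July 14, 2003 + 20 days = August 3, 2003.
August 3, 2003 is Sunday. The next qualifying day is August 4, 2003.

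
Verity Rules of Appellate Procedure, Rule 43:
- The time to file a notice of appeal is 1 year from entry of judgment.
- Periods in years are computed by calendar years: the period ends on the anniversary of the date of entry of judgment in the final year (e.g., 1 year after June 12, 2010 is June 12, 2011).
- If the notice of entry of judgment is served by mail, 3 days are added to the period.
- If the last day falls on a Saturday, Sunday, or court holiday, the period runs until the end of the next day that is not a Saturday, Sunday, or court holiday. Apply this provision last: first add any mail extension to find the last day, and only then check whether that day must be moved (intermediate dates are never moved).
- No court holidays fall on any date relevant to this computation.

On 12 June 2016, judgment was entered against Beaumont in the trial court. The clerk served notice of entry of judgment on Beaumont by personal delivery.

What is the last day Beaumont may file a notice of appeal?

June 12, 2017

1 year after 12 June 2016 is June 12, 2017.
Service was not by mail, so no mail extension applies.
June 12, 2017 is a Monday and not a court holiday, so no extension applies.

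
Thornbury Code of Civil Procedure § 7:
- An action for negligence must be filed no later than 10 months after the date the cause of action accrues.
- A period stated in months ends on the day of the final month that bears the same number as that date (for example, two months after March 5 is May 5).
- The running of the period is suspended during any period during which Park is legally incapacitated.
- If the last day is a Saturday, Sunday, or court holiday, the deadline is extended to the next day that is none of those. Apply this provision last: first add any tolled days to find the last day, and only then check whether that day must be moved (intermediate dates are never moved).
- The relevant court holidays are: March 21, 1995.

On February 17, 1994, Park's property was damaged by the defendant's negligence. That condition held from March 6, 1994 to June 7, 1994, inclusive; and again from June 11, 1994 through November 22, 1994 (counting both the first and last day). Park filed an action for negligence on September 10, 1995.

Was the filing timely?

10 months after February 17, 1994 is December 17, 1994.
From March 6, 1994 through June 7, 1994 inclusive is 94 days; tolling adds 94 days: December 17, 1994 + 94 days = March 21, 1995.
From June 11, 1994 through November 22, 1994 inclusive is 165 days; tolling adds 165 days: March 21, 1995 + 165 days = September 2, 1995.
September 2, 1995 is Saturday; September 3, 1995 is Sunday. The next qualifying day is September 4, 1995.
The deadline is September 4, 1995; the filing on September 10, 1995 is after that date.

No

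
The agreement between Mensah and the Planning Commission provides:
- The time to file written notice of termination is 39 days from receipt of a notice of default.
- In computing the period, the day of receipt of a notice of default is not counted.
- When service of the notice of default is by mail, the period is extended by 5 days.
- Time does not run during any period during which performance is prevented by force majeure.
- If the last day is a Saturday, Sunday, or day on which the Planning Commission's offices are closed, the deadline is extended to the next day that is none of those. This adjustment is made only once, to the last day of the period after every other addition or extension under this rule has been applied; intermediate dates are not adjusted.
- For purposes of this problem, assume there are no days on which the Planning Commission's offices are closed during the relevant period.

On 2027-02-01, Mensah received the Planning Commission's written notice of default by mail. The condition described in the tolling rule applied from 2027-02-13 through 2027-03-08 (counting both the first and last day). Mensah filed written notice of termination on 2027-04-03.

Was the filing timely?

39 days after 2027-02-01 is March 12, 2027.
Service was by mail, adding 5 days: March 12, 2027 + 5 days = March 17, 2027.
From February 13, 2027 through March 8, 2027 inclusive is 24 days; tolling adds 24 days: March 17, 2027 + 24 days = April 10, 2027.
April 10, 2027 is Saturday; April 11, 2027 is Sunday. The next qualifying day is April 12, 2027.
The deadline is April 12, 2027; the filing on April 3, 2027 is on or before that date.

Yes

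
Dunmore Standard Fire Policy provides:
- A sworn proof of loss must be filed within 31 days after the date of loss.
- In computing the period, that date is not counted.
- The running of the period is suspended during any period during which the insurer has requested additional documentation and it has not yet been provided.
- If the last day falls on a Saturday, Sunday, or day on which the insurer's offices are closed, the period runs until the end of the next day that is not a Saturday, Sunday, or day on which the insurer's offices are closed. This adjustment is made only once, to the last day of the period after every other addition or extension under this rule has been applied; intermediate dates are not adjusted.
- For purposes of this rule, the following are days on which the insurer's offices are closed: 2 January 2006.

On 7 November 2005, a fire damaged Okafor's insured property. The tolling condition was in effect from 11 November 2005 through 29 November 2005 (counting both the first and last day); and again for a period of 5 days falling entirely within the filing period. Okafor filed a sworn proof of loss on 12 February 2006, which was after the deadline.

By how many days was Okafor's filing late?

40 days

31 days after 7 November 2005 is December 8, 2005.
From November 11, 2005 through November 29, 2005 inclusive is 19 days; tolling adds 19 days: December 8, 2005 + 19 days = December 27, 2005.
Tolling adds 5 days: December 27, 2005 + 5 days = January 1, 2006.
January 1, 2006 is Sunday; January 2, 2006 is a listed holiday. The next qualifying day is January 3, 2006.
The deadline is January 3, 2006; from January 3, 2006 to February 12, 2006 is 40 days.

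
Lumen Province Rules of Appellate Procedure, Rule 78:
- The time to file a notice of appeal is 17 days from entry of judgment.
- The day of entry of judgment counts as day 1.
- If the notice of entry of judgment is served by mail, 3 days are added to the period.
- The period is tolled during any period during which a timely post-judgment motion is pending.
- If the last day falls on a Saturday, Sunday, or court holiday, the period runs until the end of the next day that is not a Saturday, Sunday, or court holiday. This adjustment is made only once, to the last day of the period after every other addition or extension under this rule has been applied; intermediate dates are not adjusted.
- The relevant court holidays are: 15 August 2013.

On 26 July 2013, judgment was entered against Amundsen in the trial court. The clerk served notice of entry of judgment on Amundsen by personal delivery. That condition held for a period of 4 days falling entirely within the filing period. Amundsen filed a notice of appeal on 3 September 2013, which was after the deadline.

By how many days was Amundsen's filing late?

Counting 26 July 2013 as day 1, day 17 is August 11, 2013.
Service was not by mail, so no mail extension applies.
Tolling adds 4 days: August 11, 2013 + 4 days = August 15, 2013.
August 15, 2013 is a listed holiday. The next qualifying day is August 16, 2013.
The deadline is August 16, 2013; from August 16, 2013 to September 3, 2013 is 18 days.

18 days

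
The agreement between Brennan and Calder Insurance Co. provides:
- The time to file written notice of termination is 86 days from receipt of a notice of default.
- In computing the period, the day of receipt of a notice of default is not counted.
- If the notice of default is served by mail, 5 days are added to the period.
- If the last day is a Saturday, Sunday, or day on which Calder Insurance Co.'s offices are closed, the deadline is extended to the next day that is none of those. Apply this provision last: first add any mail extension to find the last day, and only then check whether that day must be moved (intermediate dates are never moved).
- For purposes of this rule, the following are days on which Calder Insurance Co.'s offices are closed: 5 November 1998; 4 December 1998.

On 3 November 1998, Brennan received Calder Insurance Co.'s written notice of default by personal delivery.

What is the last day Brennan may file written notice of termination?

86 days after 3 November 1998 is January 28, 1999.
Service was not by mail, so no mail extension applies.
January 28, 1999 is a Thursday and not a day on which Calder Insurance Co.'s offices are closed, so no extension applies.

January 28, 1999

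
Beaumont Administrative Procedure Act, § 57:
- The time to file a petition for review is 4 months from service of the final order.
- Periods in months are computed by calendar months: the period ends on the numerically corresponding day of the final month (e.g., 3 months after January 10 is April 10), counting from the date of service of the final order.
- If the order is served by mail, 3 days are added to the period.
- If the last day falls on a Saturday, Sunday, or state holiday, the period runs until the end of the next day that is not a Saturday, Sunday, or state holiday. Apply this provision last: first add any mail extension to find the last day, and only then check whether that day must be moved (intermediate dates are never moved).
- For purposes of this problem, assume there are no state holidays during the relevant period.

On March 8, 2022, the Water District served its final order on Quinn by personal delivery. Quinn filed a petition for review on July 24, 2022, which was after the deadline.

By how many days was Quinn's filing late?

4 months after March 8, 2022 is July 8, 2022.
Service was not by mail, so no mail extension applies.
July 8, 2022 is a Friday and not a state holiday, so no extension applies.
The deadline is July 8, 2022; from July 8, 2022 to July 24, 2022 is 16 days.

16 days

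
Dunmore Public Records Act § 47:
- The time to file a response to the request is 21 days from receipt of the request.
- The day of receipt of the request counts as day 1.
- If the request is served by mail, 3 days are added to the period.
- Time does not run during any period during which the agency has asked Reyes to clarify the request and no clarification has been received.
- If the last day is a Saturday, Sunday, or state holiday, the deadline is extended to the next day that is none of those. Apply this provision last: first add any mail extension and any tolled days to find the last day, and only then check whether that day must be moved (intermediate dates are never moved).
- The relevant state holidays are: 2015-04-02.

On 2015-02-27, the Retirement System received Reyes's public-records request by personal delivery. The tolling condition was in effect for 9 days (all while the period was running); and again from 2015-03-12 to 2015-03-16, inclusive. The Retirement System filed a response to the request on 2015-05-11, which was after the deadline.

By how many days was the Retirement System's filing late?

Counting 2015-02-27 as day 1, day 21 is March 19, 2015.
Service was not by mail, so no mail extension applies.
Tolling adds 9 days: March 19, 2015 + 9 days = March 28, 2015.
From March 12, 2015 through March 16, 2015 inclusive is 5 days; tolling adds 5 days: March 28, 2015 + 5 days = April 2, 2015.
April 2, 2015 is a listed holiday. The next qualifying day is April 3, 2015.
The deadline is April 3, 2015; from April 3, 2015 to May 11, 2015 is 38 days.

38 days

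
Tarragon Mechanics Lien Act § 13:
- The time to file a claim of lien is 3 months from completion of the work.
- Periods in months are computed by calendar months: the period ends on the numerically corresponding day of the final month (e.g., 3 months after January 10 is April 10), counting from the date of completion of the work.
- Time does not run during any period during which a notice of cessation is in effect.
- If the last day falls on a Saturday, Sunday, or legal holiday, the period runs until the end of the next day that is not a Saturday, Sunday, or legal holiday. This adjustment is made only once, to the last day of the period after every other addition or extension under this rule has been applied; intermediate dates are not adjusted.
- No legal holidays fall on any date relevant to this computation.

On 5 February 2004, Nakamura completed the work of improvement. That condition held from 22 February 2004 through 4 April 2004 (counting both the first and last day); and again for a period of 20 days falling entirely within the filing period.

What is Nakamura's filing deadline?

July 7, 2004

3 months after 5 February 2004 is May 5, 2004.
From February 22, 2004 through April 4, 2004 inclusive is 43 days; tolling adds 43 days: May 5, 2004 + 43 days = June 17, 2004.
Tolling adds 20 days: June 17, 2004 + 20 days = July 7, 2004.
July 7, 2004 is a Wednesday and not a legal holiday, so no extension applies.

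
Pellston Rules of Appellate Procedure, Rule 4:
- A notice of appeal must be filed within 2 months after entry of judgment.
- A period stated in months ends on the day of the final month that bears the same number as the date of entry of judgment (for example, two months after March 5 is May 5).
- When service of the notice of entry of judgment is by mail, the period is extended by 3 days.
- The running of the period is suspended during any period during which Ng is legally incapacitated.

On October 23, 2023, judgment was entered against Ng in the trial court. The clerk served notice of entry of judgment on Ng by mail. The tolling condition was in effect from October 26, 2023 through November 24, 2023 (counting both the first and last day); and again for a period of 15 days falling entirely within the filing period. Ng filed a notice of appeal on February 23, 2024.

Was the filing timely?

2 months after October 23, 2023 is December 23, 2023.
Service was by mail, adding 3 days: December 23, 2023 + 3 days = December 26, 2023.
From October 26, 2023 through November 24, 2023 inclusive is 30 days; tolling adds 30 days: December 26, 2023 + 30 days = January 25, 2024.
Tolling adds 15 days: January 25, 2024 + 15 days = February 9, 2024.
The deadline is February 9, 2024; the filing on February 23, 2024 is after that date.

No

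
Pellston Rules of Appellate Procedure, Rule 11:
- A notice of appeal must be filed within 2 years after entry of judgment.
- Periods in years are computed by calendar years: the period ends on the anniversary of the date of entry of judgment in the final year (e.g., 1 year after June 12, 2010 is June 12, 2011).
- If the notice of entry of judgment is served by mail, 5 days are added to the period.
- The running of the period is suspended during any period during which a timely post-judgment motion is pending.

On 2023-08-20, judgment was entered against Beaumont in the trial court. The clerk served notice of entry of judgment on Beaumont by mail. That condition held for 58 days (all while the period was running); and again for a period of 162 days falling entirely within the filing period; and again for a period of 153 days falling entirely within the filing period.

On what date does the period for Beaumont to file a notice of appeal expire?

2 years after 2023-08-20 is August 20, 2025.
Service was by mail, adding 5 days: August 20, 2025 + 5 days = August 25, 2025.
Tolling adds 58 days: August 25, 2025 + 58 days = October 22, 2025.
Tolling adds 162 days: October 22, 2025 + 162 days = April 2, 2026.
Tolling adds 153 days: April 2, 2026 + 153 days = September 2, 2026.

September 2, 2026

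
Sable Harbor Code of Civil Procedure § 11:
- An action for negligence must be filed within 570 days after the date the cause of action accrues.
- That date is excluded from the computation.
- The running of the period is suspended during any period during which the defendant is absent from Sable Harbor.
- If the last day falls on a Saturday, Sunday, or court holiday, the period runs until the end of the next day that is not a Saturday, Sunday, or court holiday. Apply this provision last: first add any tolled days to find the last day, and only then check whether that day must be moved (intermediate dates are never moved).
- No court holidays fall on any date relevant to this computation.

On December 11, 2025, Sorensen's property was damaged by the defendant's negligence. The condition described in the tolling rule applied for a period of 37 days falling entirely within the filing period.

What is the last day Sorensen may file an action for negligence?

August 10, 2027

570 days after December 11, 2025 is July 4, 2027.
Tolling adds 37 days: July 4, 2027 + 37 days = August 10, 2027.
August 10, 2027 is a Tuesday and not a court holiday, so no extension applies.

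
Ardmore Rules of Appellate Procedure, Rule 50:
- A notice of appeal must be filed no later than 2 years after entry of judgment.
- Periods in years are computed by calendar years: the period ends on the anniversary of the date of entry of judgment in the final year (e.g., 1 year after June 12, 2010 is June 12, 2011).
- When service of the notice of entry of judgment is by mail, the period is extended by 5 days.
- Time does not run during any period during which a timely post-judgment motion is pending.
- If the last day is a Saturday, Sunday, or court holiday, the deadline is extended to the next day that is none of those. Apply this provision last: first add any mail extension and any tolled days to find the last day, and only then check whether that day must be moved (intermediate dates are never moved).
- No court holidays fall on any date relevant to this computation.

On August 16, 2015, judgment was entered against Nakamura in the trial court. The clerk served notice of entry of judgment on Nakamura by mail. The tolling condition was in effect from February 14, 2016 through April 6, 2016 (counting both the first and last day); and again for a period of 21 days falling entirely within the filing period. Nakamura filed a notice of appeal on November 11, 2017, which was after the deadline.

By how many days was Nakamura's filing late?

8 days

2 years after August 16, 2015 is August 16, 2017.
Service was by mail, adding 5 days: August 16, 2017 + 5 days = August 21, 2017.
From February 14, 2016 through April 6, 2016 inclusive is 53 days; tolling adds 53 days: August 21, 2017 + 53 days = October 13, 2017.
Tolling adds 21 days: October 13, 2017 + 21 days = November 3, 2017.
November 3, 2017 is a Friday and not a court holiday, so no extension applies.
The deadline is November 3, 2017; from November 3, 2017 to November 11, 2017 is 8 days.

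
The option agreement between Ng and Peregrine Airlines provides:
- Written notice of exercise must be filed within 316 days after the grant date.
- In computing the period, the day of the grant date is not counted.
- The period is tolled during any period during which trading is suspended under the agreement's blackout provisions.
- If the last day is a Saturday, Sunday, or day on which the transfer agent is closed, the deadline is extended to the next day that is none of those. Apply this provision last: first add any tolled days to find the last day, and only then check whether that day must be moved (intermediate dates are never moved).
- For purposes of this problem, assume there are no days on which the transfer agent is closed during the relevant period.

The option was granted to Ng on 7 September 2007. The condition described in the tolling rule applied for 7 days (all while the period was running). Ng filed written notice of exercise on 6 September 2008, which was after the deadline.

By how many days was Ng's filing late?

40 days

316 days after 7 September 2007 is July 19, 2008.
Tolling adds 7 days: July 19, 2008 + 7 days = July 26, 2008.
July 26, 2008 is Saturday; July 27, 2008 is Sunday. The next qualifying day is July 28, 2008.
The deadline is July 28, 2008; from July 28, 2008 to September 6, 2008 is 40 days.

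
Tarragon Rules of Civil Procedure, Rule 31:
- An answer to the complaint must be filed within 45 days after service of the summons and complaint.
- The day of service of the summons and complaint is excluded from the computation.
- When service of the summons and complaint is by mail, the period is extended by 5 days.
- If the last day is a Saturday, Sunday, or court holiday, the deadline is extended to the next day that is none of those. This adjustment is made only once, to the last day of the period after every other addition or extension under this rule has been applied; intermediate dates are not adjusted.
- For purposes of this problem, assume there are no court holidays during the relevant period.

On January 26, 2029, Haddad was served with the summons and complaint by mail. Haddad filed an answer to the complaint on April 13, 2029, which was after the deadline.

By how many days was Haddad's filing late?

25 days

45 days after January 26, 2029 is March 12, 2029.
Service was by mail, adding 5 days: March 12, 2029 + 5 days = March 17, 2029.
March 17, 2029 is Saturday; March 18, 2029 is Sunday. The next qualifying day is March 19, 2029.
The deadline is March 19, 2029; from March 19, 2029 to April 13, 2029 is 25 days.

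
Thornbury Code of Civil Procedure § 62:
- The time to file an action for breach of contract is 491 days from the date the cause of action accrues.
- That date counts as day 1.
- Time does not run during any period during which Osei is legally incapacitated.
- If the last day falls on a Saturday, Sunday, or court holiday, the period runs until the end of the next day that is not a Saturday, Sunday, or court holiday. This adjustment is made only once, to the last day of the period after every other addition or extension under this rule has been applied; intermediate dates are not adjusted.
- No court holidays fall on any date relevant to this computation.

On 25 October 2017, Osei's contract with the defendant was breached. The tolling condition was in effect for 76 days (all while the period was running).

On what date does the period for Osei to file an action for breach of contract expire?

May 14, 2019

Counting 25 October 2017 as day 1, day 491 is February 27, 2019.
Tolling adds 76 days: February 27, 2019 + 76 days = May 14, 2019.
May 14, 2019 is a Tuesday and not a court holiday, so no extension applies.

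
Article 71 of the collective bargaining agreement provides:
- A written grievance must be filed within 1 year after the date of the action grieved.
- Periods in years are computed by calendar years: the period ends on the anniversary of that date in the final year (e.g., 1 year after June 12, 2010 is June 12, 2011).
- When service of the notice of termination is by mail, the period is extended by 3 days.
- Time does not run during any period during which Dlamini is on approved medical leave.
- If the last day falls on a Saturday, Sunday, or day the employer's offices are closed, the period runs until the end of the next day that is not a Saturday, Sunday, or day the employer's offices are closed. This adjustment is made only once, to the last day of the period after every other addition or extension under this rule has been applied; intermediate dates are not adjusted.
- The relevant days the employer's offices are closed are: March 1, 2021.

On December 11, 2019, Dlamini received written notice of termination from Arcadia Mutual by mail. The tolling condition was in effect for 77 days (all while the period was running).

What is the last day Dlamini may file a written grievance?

1 year after December 11, 2019 is December 11, 2020.
Service was by mail, adding 3 days: December 11, 2020 + 3 days = December 14, 2020.
Tolling adds 77 days: December 14, 2020 + 77 days = March 1, 2021.
March 1, 2021 is a listed holiday. The next qualifying day is March 2, 2021.

March 2, 2021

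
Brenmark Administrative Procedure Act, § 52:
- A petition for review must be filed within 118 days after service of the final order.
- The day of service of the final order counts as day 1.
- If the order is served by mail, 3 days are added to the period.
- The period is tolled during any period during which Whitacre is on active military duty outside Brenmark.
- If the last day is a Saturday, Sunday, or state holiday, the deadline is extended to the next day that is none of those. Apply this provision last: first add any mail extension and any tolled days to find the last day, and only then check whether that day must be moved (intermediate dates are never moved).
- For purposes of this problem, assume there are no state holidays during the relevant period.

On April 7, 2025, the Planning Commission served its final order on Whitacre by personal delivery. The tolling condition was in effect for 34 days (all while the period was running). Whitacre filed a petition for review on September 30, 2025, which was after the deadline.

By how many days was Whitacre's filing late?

Counting April 7, 2025 as day 1, day 118 is August 2, 2025.
Service was not by mail, so no mail extension applies.
Tolling adds 34 days: August 2, 2025 + 34 days = September 5, 2025.
September 5, 2025 is a Friday and not a state holiday, so no extension applies.
The deadline is September 5, 2025; from September 5, 2025 to September 30, 2025 is 25 days.

25 days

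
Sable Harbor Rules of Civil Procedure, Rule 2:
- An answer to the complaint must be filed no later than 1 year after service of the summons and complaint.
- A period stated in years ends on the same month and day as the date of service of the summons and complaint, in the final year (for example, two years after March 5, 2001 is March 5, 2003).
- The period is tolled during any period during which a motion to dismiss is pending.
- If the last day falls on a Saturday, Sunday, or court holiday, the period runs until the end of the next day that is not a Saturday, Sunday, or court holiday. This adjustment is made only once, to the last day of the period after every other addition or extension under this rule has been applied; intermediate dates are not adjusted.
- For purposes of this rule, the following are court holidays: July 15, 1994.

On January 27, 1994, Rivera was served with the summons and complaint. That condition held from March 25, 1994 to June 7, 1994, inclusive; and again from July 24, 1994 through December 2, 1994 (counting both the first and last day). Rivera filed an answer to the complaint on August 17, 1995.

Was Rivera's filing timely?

Yes

1 year after January 27, 1994 is January 27, 1995.
From March 25, 1994 through June 7, 1994 inclusive is 75 days; tolling adds 75 days: January 27, 1995 + 75 days = April 12, 1995.
From July 24, 1994 through December 2, 1994 inclusive is 132 days; tolling adds 132 days: April 12, 1995 + 132 days = August 22, 1995.
August 22, 1995 is a Tuesday and not a court holiday, so no extension applies.
The deadline is August 22, 1995; the filing on August 17, 1995 is on or before that date.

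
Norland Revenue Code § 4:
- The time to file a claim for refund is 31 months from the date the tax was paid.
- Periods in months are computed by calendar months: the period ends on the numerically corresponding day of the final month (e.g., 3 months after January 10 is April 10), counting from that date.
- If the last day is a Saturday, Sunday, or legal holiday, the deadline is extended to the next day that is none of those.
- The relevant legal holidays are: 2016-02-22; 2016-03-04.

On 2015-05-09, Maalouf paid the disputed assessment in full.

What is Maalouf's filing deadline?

31 months after 2015-05-09 is December 9, 2017.
December 9, 2017 is Saturday; December 10, 2017 is Sunday. The next qualifying day is December 11, 2017.

December 11, 2017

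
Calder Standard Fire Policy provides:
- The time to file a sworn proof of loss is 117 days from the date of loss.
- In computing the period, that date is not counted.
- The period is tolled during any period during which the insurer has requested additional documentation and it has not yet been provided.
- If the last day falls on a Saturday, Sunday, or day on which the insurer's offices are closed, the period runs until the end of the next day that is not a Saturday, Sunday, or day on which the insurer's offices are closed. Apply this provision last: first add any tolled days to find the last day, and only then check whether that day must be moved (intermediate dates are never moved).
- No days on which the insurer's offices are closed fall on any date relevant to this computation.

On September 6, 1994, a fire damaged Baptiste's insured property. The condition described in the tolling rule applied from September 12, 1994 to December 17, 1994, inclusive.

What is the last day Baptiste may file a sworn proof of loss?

April 10, 1995

117 days after September 6, 1994 is January 1, 1995.
From September 12, 1994 through December 17, 1994 inclusive is 97 days; tolling adds 97 days: January 1, 1995 + 97 days = April 8, 1995.
April 8, 1995 is Saturday; April 9, 1995 is Sunday. The next qualifying day is April 10, 1995.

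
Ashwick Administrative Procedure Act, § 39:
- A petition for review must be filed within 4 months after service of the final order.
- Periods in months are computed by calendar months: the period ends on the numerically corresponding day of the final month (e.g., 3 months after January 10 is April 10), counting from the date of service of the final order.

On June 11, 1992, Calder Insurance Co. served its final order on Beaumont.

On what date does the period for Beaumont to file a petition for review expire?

October 11, 1992

4 months after June 11, 1992 is October 11, 1992.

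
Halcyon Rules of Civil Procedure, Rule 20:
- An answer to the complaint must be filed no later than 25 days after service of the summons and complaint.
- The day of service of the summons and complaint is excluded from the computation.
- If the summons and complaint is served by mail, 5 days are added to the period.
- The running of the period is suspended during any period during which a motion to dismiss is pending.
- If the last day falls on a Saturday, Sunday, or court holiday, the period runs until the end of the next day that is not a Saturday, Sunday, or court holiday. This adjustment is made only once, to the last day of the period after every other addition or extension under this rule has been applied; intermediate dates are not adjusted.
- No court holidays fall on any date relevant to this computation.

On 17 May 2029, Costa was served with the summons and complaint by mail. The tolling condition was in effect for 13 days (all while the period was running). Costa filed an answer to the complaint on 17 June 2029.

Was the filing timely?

25 days after 17 May 2029 is June 11, 2029.
Service was by mail, adding 5 days: June 11, 2029 + 5 days = June 16, 2029.
Tolling adds 13 days: June 16, 2029 + 13 days = June 29, 2029.
June 29, 2029 is a Friday and not a court holiday, so no extension applies.
The deadline is June 29, 2029; the filing on June 17, 2029 is on or before that date.

Yes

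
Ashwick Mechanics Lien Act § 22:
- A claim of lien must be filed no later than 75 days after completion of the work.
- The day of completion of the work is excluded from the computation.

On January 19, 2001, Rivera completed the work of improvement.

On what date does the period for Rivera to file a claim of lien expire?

75 days after January 19, 2001 is April 4, 2001.

April 4, 2001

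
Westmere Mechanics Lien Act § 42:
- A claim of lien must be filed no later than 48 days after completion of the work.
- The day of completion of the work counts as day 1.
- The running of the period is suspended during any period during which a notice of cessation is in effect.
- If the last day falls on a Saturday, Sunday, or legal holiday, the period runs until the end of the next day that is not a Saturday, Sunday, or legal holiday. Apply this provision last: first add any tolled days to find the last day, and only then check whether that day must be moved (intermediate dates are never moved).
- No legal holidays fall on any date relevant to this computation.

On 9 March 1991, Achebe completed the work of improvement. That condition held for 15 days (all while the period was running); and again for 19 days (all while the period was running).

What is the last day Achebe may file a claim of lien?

Counting 9 March 1991 as day 1, day 48 is April 25, 1991.
Tolling adds 15 days: April 25, 1991 + 15 days = May 10, 1991.
Tolling adds 19 days: May 10, 1991 + 19 days = May 29, 1991.
May 29, 1991 is a Wednesday and not a legal holiday, so no extension applies.

May 29, 1991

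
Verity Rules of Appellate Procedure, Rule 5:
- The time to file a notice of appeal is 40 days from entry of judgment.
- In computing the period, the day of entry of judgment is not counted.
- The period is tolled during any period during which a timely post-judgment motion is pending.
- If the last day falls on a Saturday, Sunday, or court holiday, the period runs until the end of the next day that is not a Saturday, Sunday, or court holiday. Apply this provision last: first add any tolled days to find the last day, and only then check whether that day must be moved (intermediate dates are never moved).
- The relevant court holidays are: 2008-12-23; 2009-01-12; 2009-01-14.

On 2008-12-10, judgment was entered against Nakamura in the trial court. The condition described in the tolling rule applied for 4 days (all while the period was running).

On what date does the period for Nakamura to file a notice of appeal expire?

January 23, 2009

40 days after 2008-12-10 is January 19, 2009.
Tolling adds 4 days: January 19, 2009 + 4 days = January 23, 2009.
January 23, 2009 is a Friday and not a court holiday, so no extension applies.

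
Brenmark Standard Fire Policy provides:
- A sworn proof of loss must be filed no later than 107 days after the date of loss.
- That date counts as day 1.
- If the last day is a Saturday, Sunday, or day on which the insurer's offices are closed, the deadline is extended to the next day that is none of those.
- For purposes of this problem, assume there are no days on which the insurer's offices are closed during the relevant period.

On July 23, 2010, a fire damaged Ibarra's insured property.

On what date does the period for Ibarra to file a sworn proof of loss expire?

November 8, 2010

Counting July 23, 2010 as day 1, day 107 is November 6, 2010.
November 6, 2010 is Saturday; November 7, 2010 is Sunday. The next qualifying day is November 8, 2010.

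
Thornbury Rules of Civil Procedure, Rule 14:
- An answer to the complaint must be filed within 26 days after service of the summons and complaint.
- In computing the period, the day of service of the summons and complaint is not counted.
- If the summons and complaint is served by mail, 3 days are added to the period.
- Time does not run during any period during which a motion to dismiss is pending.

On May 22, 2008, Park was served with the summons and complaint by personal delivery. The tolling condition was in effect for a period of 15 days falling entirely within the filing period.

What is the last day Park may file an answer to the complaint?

July 2, 2008

26 days after May 22, 2008 is June 17, 2008.
Service was not by mail, so no mail extension applies.
Tolling adds 15 days: June 17, 2008 + 15 days = July 2, 2008.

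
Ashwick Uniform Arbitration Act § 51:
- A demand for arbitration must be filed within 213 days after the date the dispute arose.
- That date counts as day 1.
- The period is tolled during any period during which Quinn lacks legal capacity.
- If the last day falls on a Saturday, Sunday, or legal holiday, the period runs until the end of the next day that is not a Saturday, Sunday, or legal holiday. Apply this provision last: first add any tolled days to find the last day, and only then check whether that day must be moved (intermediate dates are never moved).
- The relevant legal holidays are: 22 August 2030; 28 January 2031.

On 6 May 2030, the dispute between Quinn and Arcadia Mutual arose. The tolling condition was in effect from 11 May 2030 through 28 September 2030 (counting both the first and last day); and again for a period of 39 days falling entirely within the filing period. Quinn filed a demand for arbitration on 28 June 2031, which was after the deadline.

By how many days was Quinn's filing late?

26 days

Counting 6 May 2030 as day 1, day 213 is December 4, 2030.
From May 11, 2030 through September 28, 2030 inclusive is 141 days; tolling adds 141 days: December 4, 2030 + 141 days = April 24, 2031.
Tolling adds 39 days: April 24, 2031 + 39 days = June 2, 2031.
June 2, 2031 is a Monday and not a legal holiday, so no extension applies.
The deadline is June 2, 2031; from June 2, 2031 to June 28, 2031 is 26 days.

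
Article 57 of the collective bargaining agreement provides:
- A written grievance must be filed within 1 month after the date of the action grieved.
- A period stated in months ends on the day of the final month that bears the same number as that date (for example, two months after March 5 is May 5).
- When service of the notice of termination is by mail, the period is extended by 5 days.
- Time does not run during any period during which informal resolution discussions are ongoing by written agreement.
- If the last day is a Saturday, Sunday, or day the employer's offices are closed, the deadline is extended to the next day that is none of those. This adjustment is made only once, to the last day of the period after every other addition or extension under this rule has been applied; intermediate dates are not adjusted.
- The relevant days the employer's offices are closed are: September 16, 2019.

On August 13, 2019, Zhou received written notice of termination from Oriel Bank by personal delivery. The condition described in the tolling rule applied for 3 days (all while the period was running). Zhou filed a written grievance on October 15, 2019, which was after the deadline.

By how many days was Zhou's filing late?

28 days

1 month after August 13, 2019 is September 13, 2019.
Service was not by mail, so no mail extension applies.
Tolling adds 3 days: September 13, 2019 + 3 days = September 16, 2019.
September 16, 2019 is a listed holiday. The next qualifying day is September 17, 2019.
The deadline is September 17, 2019; from September 17, 2019 to October 15, 2019 is 28 days.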